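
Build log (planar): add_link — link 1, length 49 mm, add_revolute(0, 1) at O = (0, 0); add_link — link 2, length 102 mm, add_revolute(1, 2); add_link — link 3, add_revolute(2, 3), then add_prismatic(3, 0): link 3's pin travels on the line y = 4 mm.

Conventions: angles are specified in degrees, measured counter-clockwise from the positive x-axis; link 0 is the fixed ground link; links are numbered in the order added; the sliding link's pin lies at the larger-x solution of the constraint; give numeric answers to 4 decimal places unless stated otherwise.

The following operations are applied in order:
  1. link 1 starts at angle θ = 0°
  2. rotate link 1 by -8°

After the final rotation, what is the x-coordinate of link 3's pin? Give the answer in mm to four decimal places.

geometry: r = 49 mm, L = 102 mm, e = 4 mm; θ starts at 0°
rotate link 1 by -8°: θ ← 0° -8° = -8°
crank pin P = (r cos θ, r sin θ) = (48.523135, -6.819482)
h = r sin θ − e = -6.819482 − 4 = -10.819482
x = r cos θ + √(L² − h²) = 48.523135 + 101.424547 = 149.947683

149.9477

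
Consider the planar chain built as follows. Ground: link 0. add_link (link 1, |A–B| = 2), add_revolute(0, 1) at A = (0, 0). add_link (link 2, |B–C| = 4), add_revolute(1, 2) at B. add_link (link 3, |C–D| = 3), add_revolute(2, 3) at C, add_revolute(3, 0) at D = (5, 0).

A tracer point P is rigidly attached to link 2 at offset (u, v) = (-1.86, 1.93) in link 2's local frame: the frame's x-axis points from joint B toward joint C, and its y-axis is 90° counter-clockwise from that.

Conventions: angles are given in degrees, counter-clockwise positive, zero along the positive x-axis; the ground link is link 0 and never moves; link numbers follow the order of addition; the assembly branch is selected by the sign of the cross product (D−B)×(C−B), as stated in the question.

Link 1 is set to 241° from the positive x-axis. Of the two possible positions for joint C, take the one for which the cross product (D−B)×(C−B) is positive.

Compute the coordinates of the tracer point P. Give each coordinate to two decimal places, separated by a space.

A=(0,0), D=(5.00,0)
B = A + 2.00·(cos241°, sin241°) = (-0.9696, -1.7492)
|BD| = 6.2206
circle(B,4.00) ∩ circle(D,3.00): a=3.6730, h=1.5841
  candidates: C₊=(2.1097,0.8038) cross=9.854; C₋=(3.0006,-2.2366) cross=-9.854
  branch + wants cross > 0 → take C=(2.1097,0.8038) (cross=9.854)
ex = (C−B)/|BC| = (0.7698,0.6383); ey = (-0.6383,0.7698)
P = B + -1.86·ex + 1.93·ey = (-3.6333,-1.4506)

-3.63 -1.45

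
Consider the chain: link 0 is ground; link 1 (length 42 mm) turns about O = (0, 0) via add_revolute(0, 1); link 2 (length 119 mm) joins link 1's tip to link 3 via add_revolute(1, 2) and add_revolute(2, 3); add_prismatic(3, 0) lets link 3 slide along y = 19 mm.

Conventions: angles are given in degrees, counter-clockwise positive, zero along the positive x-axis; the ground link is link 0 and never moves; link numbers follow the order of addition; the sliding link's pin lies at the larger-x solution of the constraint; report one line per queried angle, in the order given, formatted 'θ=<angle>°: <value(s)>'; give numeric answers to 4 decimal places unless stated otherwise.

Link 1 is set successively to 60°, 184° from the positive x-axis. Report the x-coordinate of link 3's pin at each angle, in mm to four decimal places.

geometry: r = 42 mm, L = 119 mm, e = 19 mm
θ=60°: crank pin P = (r cos θ, r sin θ) = (21.000000, 36.373067)
θ=60°: h = r sin θ − e = 36.373067 − 19 = 17.373067
θ=60°: x = r cos θ + √(L² − h²) = 21.000000 + 117.725004 = 138.725004
θ=184°: crank pin P = (r cos θ, r sin θ) = (-41.897690, -2.929772)
θ=184°: h = r sin θ − e = -2.929772 − 19 = -21.929772
θ=184°: x = r cos θ + √(L² − h²) = -41.897690 + 116.961896 = 75.064206

θ=60°: 138.7250
θ=184°: 75.0642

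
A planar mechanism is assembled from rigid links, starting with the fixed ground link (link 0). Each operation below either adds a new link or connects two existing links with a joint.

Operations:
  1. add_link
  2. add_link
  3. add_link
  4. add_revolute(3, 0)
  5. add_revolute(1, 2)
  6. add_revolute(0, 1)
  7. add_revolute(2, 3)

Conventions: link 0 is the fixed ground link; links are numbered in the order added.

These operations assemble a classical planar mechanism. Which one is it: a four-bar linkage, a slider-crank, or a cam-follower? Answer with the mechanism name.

links: 4 (incl. ground); joints: 4 revolute, 0 prismatic, 0 higher (cam) pair, forming one closed loop
4 links in a single 4R loop → four-bar linkage

four-bar linkage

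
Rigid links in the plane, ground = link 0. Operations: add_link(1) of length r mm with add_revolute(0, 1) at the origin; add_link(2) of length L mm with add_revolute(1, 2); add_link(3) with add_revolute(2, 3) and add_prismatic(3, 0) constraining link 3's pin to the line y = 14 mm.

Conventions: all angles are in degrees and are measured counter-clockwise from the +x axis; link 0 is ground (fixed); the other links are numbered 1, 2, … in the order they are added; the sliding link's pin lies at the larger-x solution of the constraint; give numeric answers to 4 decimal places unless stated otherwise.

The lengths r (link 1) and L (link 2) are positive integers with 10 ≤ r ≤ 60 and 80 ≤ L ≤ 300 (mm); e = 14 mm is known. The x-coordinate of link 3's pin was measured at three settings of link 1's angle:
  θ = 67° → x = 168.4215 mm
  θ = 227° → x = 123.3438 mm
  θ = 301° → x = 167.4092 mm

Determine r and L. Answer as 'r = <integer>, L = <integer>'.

constraint per measurement: (x − r cos θ)² + (r sin θ − e)² = L²
subtracting the θ₁ and θ₂ equations cancels the r² and L² terms:
r = (x₁² − x₂²) / (2[(x₁cos θ₁ + e sin θ₁) − (x₂cos θ₂ + e sin θ₂)]) = 38.0001 → r = 38
L² = (x₁ − r cos θ₁)² + (r sin θ₁ − e)² = 24025.0128 → L = 155.0000 → L = 155
check at θ₃=301°: x = 167.4092 (printed 167.4092) ✓

r = 38, L = 155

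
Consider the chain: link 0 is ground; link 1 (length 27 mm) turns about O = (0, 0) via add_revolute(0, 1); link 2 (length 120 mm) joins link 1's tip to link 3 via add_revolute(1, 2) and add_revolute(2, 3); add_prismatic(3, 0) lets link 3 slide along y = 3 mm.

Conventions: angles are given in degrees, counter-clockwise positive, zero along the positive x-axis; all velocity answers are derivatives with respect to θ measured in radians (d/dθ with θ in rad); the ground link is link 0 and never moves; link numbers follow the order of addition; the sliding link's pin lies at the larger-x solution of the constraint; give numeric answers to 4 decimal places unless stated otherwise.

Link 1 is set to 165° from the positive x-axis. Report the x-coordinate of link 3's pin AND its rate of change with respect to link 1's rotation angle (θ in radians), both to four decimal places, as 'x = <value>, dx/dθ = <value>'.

geometry: r = 27 mm, L = 120 mm, e = 3 mm
crank pin P = (r cos θ, r sin θ) = (-26.079997, 6.988114)
h = r sin θ − e = 6.988114 − 3 = 3.988114
x = r cos θ + √(L² − h²) = -26.079997 + 119.933711 = 93.853713
dx/dθ = −r sin θ − h·r cos θ/√(L² − h²) (θ in radians; h = 3.988114) = -6.120885

x = 93.8537, dx/dθ = -6.1209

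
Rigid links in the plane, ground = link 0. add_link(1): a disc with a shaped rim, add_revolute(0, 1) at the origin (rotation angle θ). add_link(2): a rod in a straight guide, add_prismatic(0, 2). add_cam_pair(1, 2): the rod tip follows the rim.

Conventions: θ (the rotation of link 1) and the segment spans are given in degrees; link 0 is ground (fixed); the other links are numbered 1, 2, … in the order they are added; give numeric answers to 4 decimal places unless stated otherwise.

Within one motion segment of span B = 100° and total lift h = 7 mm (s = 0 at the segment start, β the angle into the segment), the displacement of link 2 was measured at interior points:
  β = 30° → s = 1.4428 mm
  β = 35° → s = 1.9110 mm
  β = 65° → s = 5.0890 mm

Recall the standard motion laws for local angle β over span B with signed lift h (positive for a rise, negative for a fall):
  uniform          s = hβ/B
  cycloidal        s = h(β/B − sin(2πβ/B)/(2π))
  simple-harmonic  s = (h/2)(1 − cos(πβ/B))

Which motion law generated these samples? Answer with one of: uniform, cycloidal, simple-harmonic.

candidates at β/B = r: uniform s = h·r (linear in β); cycloidal s = h·(r − sin(2πr)/(2π)); simple-harmonic s = (h/2)(1 − cos(πr))
β=30°: printed 1.4428 | uniform 2.1000, cycloidal 1.0404, simple-harmonic 1.4428
β=35°: printed 1.9110 | uniform 2.4500, cycloidal 1.5487, simple-harmonic 1.9110
β=65°: printed 5.0890 | uniform 4.5500, cycloidal 5.4513, simple-harmonic 5.0890
only one law matches every sample → simple-harmonic

simple-harmonic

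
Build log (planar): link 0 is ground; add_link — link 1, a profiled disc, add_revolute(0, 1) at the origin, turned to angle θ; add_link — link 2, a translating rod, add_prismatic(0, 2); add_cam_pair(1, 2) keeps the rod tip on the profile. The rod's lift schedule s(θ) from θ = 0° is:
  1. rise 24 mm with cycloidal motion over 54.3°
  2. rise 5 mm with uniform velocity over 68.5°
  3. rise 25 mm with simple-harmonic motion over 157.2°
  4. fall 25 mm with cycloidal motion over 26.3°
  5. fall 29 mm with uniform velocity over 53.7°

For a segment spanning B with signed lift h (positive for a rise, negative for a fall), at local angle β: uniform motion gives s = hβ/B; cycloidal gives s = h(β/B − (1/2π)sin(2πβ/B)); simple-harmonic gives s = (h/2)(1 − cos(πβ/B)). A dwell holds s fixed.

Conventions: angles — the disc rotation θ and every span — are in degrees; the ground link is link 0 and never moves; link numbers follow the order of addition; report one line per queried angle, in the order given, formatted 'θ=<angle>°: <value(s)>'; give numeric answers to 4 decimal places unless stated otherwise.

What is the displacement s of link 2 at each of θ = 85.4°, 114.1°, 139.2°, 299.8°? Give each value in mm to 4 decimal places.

seg 1 [0°–54.3°] cycloidal, h=24: full span → s += 24 → s = 24.0000
seg 2 [54.3°–122.8°] uniform, h=5: θ=85.4° here. β=31.1, B=68.5. 5·31.1/68.5 = 2.2701 → s = 26.2701
seg 2 [54.3°–122.8°] uniform, h=5: θ=114.1° here. β=59.8, B=68.5. 5·59.8/68.5 = 4.3650 → s = 28.3650
seg 2 [54.3°–122.8°] uniform, h=5: full span → s += 5 → s = 29.0000
seg 3 [122.8°–280°] simple-harmonic, h=25: θ=139.2° here. β=16.4, B=157.2. 25/2·(1 − cos(π·0.1043)) = 0.6654 → s = 29.6654
seg 3 [122.8°–280°] simple-harmonic, h=25: full span → s += 25 → s = 54.0000
seg 4 [280°–306.3°] cycloidal, h=-25: θ=299.8° here. β=19.8, B=26.3. -25·(0.7529 − sin(2π·0.7529)/(2π)) = -22.7995 → s = 31.2005

θ=85.4°: 26.2701
θ=114.1°: 28.3650
θ=139.2°: 29.6654
θ=299.8°: 31.2005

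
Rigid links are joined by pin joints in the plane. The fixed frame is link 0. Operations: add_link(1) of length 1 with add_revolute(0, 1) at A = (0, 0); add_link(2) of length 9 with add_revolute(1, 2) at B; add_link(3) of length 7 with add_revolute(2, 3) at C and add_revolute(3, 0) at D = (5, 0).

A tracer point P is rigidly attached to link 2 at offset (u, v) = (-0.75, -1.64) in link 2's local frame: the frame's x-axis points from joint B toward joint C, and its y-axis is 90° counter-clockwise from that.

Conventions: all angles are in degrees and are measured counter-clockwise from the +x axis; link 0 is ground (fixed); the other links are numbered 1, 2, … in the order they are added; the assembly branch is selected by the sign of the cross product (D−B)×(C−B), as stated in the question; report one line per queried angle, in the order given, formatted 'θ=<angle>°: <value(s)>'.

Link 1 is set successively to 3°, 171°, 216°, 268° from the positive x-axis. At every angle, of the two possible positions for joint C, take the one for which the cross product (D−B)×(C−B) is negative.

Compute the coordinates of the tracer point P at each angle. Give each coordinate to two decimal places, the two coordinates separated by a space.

A=(0,0), D=(5.00,0)
θ=3°: B = A + 1.00·(cos3°, sin3°) = (0.9986, 0.0523)
θ=3°: |BD| = 4.0017
θ=3°: circle(B,9.00) ∩ circle(D,7.00): a=5.9991, h=6.7090
θ=3°:   candidates: C₊=(7.0850,6.6823) cross=26.847; C₋=(6.9095,-6.7345) cross=-26.847
θ=3°:   branch - wants cross < 0 → take C=(6.9095,-6.7345) (cross=-26.847)
θ=3°: ex = (C−B)/|BC| = (0.6568,-0.7541); ey = (0.7541,0.6568)
θ=3°: P = B + -0.75·ex + -1.64·ey = (-0.7307,-0.4592)
θ=171°: B = A + 1.00·(cos171°, sin171°) = (-0.9877, 0.1564)
θ=171°: |BD| = 5.9897
θ=171°: circle(B,9.00) ∩ circle(D,7.00): a=5.6661, h=6.9925
θ=171°:   candidates: C₊=(4.8591,6.9986) cross=41.883; C₋=(4.4939,-6.9817) cross=-41.883
θ=171°:   branch - wants cross < 0 → take C=(4.4939,-6.9817) (cross=-41.883)
θ=171°: ex = (C−B)/|BC| = (0.6091,-0.7931); ey = (0.7931,0.6091)
θ=171°: P = B + -0.75·ex + -1.64·ey = (-2.7452,-0.2476)
θ=216°: B = A + 1.00·(cos216°, sin216°) = (-0.8090, -0.5878)
θ=216°: |BD| = 5.8387
θ=216°: circle(B,9.00) ∩ circle(D,7.00): a=5.6597, h=6.9977
θ=216°:   candidates: C₊=(4.1174,6.9441) cross=40.857; C₋=(5.5264,-6.9802) cross=-40.857
θ=216°:   branch - wants cross < 0 → take C=(5.5264,-6.9802) (cross=-40.857)
θ=216°: ex = (C−B)/|BC| = (0.7039,-0.7103); ey = (0.7103,0.7039)
θ=216°: P = B + -0.75·ex + -1.64·ey = (-2.5018,-1.2095)
θ=268°: B = A + 1.00·(cos268°, sin268°) = (-0.0349, -0.9994)
θ=268°: |BD| = 5.1331
θ=268°: circle(B,9.00) ∩ circle(D,7.00): a=5.6836, h=6.9783
θ=268°:   candidates: C₊=(4.1813,6.9520) cross=35.821; C₋=(6.8986,-6.7376) cross=-35.821
θ=268°:   branch - wants cross < 0 → take C=(6.8986,-6.7376) (cross=-35.821)
θ=268°: ex = (C−B)/|BC| = (0.7704,-0.6376); ey = (0.6376,0.7704)
θ=268°: P = B + -0.75·ex + -1.64·ey = (-1.6583,-1.7846)

θ=3°: -0.73 -0.46
θ=171°: -2.75 -0.25
θ=216°: -2.50 -1.21
θ=268°: -1.66 -1.78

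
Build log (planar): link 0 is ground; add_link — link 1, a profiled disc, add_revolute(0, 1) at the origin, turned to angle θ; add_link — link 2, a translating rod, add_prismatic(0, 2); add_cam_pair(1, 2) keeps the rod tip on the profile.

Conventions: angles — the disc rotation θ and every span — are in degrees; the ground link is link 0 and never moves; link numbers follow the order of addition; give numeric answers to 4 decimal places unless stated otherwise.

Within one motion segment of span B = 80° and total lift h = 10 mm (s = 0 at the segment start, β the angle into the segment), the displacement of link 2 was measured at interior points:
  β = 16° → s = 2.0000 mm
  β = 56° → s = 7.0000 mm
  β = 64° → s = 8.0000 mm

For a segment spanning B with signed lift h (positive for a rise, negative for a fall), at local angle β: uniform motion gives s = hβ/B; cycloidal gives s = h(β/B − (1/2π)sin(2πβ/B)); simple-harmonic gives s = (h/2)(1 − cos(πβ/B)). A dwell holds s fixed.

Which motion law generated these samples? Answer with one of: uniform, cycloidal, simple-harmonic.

candidates at β/B = r: uniform s = h·r (linear in β); cycloidal s = h·(r − sin(2πr)/(2π)); simple-harmonic s = (h/2)(1 − cos(πr))
β=16°: printed 2.0000 | uniform 2.0000, cycloidal 0.4863, simple-harmonic 0.9549
β=56°: printed 7.0000 | uniform 7.0000, cycloidal 8.5137, simple-harmonic 7.9389
β=64°: printed 8.0000 | uniform 8.0000, cycloidal 9.5137, simple-harmonic 9.0451
only one law matches every sample → uniform

uniform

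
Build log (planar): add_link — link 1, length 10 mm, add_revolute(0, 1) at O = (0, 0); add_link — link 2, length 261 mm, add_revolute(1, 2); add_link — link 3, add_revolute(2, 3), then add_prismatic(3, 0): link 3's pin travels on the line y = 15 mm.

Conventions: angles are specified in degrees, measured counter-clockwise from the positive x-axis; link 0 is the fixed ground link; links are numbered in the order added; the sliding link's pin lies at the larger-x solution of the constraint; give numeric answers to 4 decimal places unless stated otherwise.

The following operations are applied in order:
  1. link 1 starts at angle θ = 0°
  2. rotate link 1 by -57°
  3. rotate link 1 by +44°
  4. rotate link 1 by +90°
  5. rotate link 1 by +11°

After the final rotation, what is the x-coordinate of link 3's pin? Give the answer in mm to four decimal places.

geometry: r = 10 mm, L = 261 mm, e = 15 mm; θ starts at 0°
rotate link 1 by -57°: θ ← 0° -57° = -57°
rotate link 1 by +44°: θ ← -57° +44° = -13°
rotate link 1 by +90°: θ ← -13° +90° = 77°
rotate link 1 by +11°: θ ← 77° +11° = 88°
crank pin P = (r cos θ, r sin θ) = (0.348995, 9.993908)
h = r sin θ − e = 9.993908 − 15 = -5.006092
x = r cos θ + √(L² − h²) = 0.348995 + 260.951986 = 261.300981

261.3010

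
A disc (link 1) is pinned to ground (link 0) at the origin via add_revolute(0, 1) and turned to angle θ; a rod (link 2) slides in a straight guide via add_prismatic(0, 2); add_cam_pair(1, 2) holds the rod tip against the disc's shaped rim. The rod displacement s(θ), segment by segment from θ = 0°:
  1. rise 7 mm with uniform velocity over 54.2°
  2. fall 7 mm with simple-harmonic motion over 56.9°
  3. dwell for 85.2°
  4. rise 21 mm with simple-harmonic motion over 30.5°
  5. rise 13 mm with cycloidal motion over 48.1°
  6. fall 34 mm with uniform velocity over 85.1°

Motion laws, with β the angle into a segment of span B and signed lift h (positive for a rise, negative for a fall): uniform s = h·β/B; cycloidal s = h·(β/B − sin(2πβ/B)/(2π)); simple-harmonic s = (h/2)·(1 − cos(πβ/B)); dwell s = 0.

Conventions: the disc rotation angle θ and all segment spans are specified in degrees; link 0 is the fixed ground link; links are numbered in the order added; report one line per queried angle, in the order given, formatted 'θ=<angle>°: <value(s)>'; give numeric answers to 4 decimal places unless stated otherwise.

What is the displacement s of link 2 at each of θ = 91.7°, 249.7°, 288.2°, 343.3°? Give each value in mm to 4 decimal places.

segment 1 (0° to 54.2°, uniform, h = 7) is passed completely: s = 0.0000 + (7) = 7.0000
θ = 91.7° falls in segment 2 (54.2° to 111.1°, simple-harmonic, h = -7): β = 91.7 − 54.2 = 37.5°, B = 56.9°; Δs = -7/2·(1 − cos(π·0.6591)) = -5.1770; s = 7.0000 − 5.1770 = 1.8230
segment 2 (54.2° to 111.1°, simple-harmonic, h = -7) is passed completely: s = 7.0000 + (-7) = 0.0000
segment 3 (111.1° to 196.3°, dwell): s unchanged at 0.0000
segment 4 (196.3° to 226.8°, simple-harmonic, h = 21) is passed completely: s = 0.0000 + (21) = 21.0000
θ = 249.7° falls in segment 5 (226.8° to 274.9°, cycloidal, h = 13): β = 249.7 − 226.8 = 22.9°, B = 48.1°; Δs = 13·(0.4761 − sin(2π·0.4761)/(2π)) = 5.8795; s = 21.0000 + 5.8795 = 26.8795
segment 5 (226.8° to 274.9°, cycloidal, h = 13) is passed completely: s = 21.0000 + (13) = 34.0000
θ = 288.2° falls in segment 6 (274.9° to 360°, uniform, h = -34): β = 288.2 − 274.9 = 13.3°, B = 85.1°; Δs = -34·13.3/85.1 = -5.3137; s = 34.0000 − 5.3137 = 28.6863
θ = 343.3° falls in segment 6 (274.9° to 360°, uniform, h = -34): β = 343.3 − 274.9 = 68.4°, B = 85.1°; Δs = -34·68.4/85.1 = -27.3278; s = 34.0000 − 27.3278 = 6.6722

θ=91.7°: 1.8230
θ=249.7°: 26.8795
θ=288.2°: 28.6863
θ=343.3°: 6.6722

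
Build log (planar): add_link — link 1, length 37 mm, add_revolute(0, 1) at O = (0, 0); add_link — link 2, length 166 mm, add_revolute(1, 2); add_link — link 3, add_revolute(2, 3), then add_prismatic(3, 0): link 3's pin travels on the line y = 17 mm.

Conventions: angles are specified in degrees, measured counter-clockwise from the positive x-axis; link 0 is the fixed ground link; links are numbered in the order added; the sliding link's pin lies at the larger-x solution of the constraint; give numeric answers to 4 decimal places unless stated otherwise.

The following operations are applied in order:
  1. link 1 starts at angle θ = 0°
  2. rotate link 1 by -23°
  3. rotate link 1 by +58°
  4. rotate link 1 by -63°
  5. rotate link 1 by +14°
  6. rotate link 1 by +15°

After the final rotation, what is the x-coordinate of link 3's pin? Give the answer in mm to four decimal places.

geometry: r = 37 mm, L = 166 mm, e = 17 mm; θ starts at 0°
rotate link 1 by -23°: θ ← 0° -23° = -23°
rotate link 1 by +58°: θ ← -23° +58° = 35°
rotate link 1 by -63°: θ ← 35° -63° = -28°
rotate link 1 by +14°: θ ← -28° +14° = -14°
rotate link 1 by +15°: θ ← -14° +15° = 1°
crank pin P = (r cos θ, r sin θ) = (36.994365, 0.645739)
h = r sin θ − e = 0.645739 − 17 = -16.354261
x = r cos θ + √(L² − h²) = 36.994365 + 165.192428 = 202.186792

202.1868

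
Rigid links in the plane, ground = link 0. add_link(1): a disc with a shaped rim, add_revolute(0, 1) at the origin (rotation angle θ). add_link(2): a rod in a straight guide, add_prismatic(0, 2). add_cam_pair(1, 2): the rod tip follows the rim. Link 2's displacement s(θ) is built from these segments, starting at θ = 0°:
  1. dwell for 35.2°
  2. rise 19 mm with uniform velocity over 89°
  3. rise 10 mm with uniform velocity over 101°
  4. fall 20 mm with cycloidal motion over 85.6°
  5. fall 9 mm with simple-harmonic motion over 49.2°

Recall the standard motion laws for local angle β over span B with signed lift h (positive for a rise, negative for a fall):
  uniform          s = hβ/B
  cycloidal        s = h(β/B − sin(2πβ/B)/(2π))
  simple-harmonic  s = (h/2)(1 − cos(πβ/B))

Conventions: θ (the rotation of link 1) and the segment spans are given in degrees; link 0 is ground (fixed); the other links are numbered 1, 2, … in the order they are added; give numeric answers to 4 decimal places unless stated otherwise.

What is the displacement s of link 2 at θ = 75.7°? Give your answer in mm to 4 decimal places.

segment 1 (0° to 35.2°, dwell): s unchanged at 0.0000
θ = 75.7° falls in segment 2 (35.2° to 124.2°, uniform, h = 19): β = 75.7 − 35.2 = 40.5°, B = 89°; Δs = 19·40.5/89 = 8.6461; s = 0.0000 + 8.6461 = 8.6461

8.6461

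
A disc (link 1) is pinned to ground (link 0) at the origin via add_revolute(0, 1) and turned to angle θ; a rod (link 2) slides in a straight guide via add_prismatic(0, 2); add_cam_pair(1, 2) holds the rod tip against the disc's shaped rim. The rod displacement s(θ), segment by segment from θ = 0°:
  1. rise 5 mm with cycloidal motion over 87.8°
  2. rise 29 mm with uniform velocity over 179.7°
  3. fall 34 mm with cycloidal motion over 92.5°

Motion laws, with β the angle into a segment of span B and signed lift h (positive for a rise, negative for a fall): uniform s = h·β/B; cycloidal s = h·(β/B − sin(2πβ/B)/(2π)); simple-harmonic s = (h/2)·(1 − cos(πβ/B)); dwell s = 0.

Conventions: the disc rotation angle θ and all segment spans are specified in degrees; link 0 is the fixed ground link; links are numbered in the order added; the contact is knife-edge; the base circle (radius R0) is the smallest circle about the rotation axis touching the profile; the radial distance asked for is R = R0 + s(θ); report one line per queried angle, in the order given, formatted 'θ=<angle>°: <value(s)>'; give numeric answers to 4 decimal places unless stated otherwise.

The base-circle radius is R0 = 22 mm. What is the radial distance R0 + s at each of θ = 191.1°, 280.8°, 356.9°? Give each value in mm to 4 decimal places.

segment 1 (0° to 87.8°, cycloidal, h = 5) is passed completely: s = 0.0000 + (5) = 5.0000
θ = 191.1° falls in segment 2 (87.8° to 267.5°, uniform, h = 29): β = 191.1 − 87.8 = 103.3°, B = 179.7°; Δs = 29·103.3/179.7 = 16.6706; s = 5.0000 + 16.6706 = 21.6706
segment 2 (87.8° to 267.5°, uniform, h = 29) is passed completely: s = 5.0000 + (29) = 34.0000
θ = 280.8° falls in segment 3 (267.5° to 360°, cycloidal, h = -34): β = 280.8 − 267.5 = 13.3°, B = 92.5°; Δs = -34·(0.1438 − sin(2π·0.1438)/(2π)) = -0.6384; s = 34.0000 − 0.6384 = 33.3616
θ = 356.9° falls in segment 3 (267.5° to 360°, cycloidal, h = -34): β = 356.9 − 267.5 = 89.4°, B = 92.5°; Δs = -34·(0.9665 − sin(2π·0.9665)/(2π)) = -33.9916; s = 34.0000 − 33.9916 = 0.0084
θ=191.1°: R = R0 + s = 22 + 21.6706 = 43.6706
θ=280.8°: R = R0 + s = 22 + 33.3616 = 55.3616
θ=356.9°: R = R0 + s = 22 + 0.0084 = 22.0084

θ=191.1°: 43.6706
θ=280.8°: 55.3616
θ=356.9°: 22.0084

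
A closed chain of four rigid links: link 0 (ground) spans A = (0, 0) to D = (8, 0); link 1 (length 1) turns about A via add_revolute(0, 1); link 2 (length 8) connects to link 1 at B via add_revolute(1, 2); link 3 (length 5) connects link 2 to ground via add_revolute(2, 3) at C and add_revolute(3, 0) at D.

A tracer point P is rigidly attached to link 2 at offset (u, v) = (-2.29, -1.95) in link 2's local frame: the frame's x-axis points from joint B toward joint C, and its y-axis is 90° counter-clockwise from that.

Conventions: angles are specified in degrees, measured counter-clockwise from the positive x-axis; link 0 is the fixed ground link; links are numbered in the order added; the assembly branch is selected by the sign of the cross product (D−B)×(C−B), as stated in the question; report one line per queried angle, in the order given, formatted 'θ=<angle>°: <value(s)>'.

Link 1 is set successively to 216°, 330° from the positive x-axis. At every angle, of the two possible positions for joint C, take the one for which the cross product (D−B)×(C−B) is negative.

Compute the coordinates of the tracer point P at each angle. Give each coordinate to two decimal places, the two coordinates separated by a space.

A=(0,0), D=(8.00,0)
θ=216°: B = A + 1.00·(cos216°, sin216°) = (-0.8090, -0.5878)
θ=216°: |BD| = 8.8286
θ=216°: circle(B,8.00) ∩ circle(D,5.00): a=6.6230, h=4.4873
θ=216°:   candidates: C₊=(5.5006,4.3305) cross=39.616; C₋=(6.0981,-4.6241) cross=-39.616
θ=216°:   branch - wants cross < 0 → take C=(6.0981,-4.6241) (cross=-39.616)
θ=216°: ex = (C−B)/|BC| = (0.8634,-0.5045); ey = (0.5045,0.8634)
θ=216°: P = B + -2.29·ex + -1.95·ey = (-3.7700,-1.1160)
θ=330°: B = A + 1.00·(cos330°, sin330°) = (0.8660, -0.5000)
θ=330°: |BD| = 7.1515
θ=330°: circle(B,8.00) ∩ circle(D,5.00): a=6.3024, h=4.9274
θ=330°:   candidates: C₊=(6.8085,4.8560) cross=35.238; C₋=(7.4976,-4.9747) cross=-35.238
θ=330°:   branch - wants cross < 0 → take C=(7.4976,-4.9747) (cross=-35.238)
θ=330°: ex = (C−B)/|BC| = (0.8289,-0.5593); ey = (0.5593,0.8289)
θ=330°: P = B + -2.29·ex + -1.95·ey = (-2.1230,-0.8356)

θ=216°: -3.77 -1.12
θ=330°: -2.12 -0.84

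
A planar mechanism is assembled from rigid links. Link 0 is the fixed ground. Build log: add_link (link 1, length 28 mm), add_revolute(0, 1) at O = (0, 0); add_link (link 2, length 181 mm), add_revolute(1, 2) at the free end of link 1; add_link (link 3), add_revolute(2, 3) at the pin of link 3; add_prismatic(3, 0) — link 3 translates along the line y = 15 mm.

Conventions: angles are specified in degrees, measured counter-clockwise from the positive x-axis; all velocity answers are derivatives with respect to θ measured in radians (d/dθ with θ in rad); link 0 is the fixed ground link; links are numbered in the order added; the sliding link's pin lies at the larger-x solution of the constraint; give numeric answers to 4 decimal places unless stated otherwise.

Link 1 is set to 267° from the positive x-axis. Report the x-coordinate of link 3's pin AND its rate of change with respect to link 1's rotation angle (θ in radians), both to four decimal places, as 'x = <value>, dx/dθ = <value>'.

geometry: r = 28 mm, L = 181 mm, e = 15 mm
crank pin P = (r cos θ, r sin θ) = (-1.465407, -27.961627)
h = r sin θ − e = -27.961627 − 15 = -42.961627
x = r cos θ + √(L² − h²) = -1.465407 + 175.827468 = 174.362062
dx/dθ = −r sin θ − h·r cos θ/√(L² − h²) (θ in radians; h = -42.961627) = 27.603570

x = 174.3621, dx/dθ = 27.6036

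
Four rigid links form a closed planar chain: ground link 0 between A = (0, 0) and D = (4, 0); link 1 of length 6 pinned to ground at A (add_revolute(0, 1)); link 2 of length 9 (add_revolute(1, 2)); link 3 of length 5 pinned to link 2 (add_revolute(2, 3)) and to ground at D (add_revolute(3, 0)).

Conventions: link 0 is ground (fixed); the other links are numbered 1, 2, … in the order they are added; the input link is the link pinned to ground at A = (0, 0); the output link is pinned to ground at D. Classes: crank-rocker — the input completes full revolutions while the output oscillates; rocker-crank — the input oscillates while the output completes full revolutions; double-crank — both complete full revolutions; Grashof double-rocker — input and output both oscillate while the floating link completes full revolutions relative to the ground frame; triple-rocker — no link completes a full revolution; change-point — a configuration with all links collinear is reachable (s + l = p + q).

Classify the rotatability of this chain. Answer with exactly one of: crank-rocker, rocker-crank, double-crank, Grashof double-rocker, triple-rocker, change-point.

lengths: ground=4, input=6, coupler=9, output=5
sorted: s=4 (shortest), l=9 (longest), p+q=11
s + l = 13 vs p + q = 11
s + l > p + q → non-Grashof → no link fully rotates → triple-rocker

triple-rocker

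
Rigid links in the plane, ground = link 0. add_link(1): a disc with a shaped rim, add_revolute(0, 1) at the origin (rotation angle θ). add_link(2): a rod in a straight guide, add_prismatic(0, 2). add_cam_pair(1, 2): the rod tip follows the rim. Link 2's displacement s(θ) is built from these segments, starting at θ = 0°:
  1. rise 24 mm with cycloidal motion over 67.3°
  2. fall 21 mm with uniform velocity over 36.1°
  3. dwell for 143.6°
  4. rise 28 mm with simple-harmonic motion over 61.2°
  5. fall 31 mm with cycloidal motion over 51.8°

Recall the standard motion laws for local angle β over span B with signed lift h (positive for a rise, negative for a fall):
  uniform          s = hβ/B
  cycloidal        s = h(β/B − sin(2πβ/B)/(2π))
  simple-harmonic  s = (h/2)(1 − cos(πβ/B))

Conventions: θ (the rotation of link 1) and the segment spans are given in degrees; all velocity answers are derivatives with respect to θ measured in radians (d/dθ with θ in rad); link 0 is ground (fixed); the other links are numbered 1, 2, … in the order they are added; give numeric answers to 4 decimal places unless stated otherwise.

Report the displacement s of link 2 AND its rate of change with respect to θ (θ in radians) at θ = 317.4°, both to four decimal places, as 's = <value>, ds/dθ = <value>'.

segment 1 (0° to 67.3°, cycloidal, h = 24) is passed completely: s = 0.0000 + (24) = 24.0000
segment 2 (67.3° to 103.4°, uniform, h = -21) is passed completely: s = 24.0000 + (-21) = 3.0000
segment 3 (103.4° to 247°, dwell): s unchanged at 3.0000
segment 4 (247° to 308.2°, simple-harmonic, h = 28) is passed completely: s = 3.0000 + (28) = 31.0000
θ = 317.4° falls in segment 5 (308.2° to 360°, cycloidal, h = -31): β = 317.4 − 308.2 = 9.2°, B = 51.8°; Δs = -31·(0.1776 − sin(2π·0.1776)/(2π)) = -1.0737; s = 31.0000 − 1.0737 = 29.9263
velocity in seg [308.2°–360°] (cycloidal), θ in radians: β = 9.2° = 0.1606 rad, B = 51.8° = 0.9041 rad; ds/dθ = (h/B)(1 − cos(2πβ/B)) = ((-31)/0.9041)(1 − cos(2π·0.1776)) = -19.224461 mm/rad

s = 29.9263, ds/dθ = -19.2245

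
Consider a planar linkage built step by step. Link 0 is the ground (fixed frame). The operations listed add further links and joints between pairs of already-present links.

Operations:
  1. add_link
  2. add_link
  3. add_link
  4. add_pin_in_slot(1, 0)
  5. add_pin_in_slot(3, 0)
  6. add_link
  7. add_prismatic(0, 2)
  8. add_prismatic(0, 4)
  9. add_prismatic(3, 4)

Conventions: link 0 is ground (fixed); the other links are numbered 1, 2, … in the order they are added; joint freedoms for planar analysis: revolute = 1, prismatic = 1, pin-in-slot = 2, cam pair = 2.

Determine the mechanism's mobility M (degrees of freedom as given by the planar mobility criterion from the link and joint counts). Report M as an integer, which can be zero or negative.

(L,J1,J2)=(1,0,0); link0 fixed
link1: (2,0,0)
link2: (3,0,0)
link3: (4,0,0)
PS 1-0 [J2]: (4,0,1)
PS 3-0 [J2]: (4,0,2)
link4: (5,0,2)
P 0-2 [J1]: (5,1,2)
P 0-4 [J1]: (5,2,2)
P 3-4 [J1]: (5,3,2)
Grübler: 3·4 − 2·3 − 2 = 4

M = 4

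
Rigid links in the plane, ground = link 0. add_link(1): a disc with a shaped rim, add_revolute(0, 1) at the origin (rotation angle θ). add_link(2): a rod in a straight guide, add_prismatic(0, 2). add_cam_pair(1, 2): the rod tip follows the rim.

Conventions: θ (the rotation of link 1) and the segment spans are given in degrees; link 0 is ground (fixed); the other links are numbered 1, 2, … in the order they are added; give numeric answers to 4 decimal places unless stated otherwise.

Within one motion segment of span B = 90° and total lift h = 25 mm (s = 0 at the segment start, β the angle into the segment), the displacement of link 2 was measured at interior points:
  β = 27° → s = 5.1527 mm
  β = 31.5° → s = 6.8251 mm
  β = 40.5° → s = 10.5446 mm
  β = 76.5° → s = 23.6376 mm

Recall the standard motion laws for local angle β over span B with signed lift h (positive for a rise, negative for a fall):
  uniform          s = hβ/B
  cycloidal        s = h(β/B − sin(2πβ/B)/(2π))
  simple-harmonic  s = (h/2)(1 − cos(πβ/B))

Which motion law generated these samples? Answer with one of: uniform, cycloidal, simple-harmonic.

candidates at β/B = r: uniform s = h·r (linear in β); cycloidal s = h·(r − sin(2πr)/(2π)); simple-harmonic s = (h/2)(1 − cos(πr))
β=27°: printed 5.1527 | uniform 7.5000, cycloidal 3.7159, simple-harmonic 5.1527
β=31.5°: printed 6.8251 | uniform 8.7500, cycloidal 5.5310, simple-harmonic 6.8251
β=40.5°: printed 10.5446 | uniform 11.2500, cycloidal 10.0205, simple-harmonic 10.5446
β=76.5°: printed 23.6376 | uniform 21.2500, cycloidal 24.4690, simple-harmonic 23.6376
only one law matches every sample → simple-harmonic

simple-harmonic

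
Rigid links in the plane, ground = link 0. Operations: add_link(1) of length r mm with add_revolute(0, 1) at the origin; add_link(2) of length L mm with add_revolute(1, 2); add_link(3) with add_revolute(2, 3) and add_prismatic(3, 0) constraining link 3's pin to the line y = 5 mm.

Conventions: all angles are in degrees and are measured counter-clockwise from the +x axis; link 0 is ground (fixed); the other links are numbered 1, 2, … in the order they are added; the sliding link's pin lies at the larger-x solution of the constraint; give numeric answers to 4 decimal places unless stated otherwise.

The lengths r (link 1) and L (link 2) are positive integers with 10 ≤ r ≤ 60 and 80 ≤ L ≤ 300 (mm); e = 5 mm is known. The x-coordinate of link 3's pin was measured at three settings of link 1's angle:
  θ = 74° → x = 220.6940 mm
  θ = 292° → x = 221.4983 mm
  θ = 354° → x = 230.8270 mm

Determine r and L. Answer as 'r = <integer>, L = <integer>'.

constraint per measurement: (x − r cos θ)² + (r sin θ − e)² = L²
subtracting the θ₁ and θ₂ equations cancels the r² and L² terms:
r = (x₁² − x₂²) / (2[(x₁cos θ₁ + e sin θ₁) − (x₂cos θ₂ + e sin θ₂)]) = 14.0011 → r = 14
L² = (x₁ − r cos θ₁)² + (r sin θ₁ − e)² = 47088.9827 → L = 217.0000 → L = 217
check at θ₃=354°: x = 230.8270 (printed 230.8270) ✓

r = 14, L = 217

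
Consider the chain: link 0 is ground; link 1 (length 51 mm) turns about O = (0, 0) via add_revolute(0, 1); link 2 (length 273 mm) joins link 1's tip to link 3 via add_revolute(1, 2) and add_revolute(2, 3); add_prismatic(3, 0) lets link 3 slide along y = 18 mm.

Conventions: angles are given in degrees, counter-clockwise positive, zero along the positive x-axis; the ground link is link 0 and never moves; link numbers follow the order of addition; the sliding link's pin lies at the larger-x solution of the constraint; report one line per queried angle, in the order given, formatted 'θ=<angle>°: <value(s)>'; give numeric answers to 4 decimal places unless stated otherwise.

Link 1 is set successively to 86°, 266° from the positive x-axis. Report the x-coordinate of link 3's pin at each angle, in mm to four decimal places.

geometry: r = 51 mm, L = 273 mm, e = 18 mm
θ=86°: crank pin P = (r cos θ, r sin θ) = (3.557580, 50.875767)
θ=86°: h = r sin θ − e = 50.875767 − 18 = 32.875767
θ=86°: x = r cos θ + √(L² − h²) = 3.557580 + 271.013254 = 274.570834
θ=266°: crank pin P = (r cos θ, r sin θ) = (-3.557580, -50.875767)
θ=266°: h = r sin θ − e = -50.875767 − 18 = -68.875767
θ=266°: x = r cos θ + √(L² − h²) = -3.557580 + 264.168751 = 260.611170

θ=86°: 274.5708
θ=266°: 260.6112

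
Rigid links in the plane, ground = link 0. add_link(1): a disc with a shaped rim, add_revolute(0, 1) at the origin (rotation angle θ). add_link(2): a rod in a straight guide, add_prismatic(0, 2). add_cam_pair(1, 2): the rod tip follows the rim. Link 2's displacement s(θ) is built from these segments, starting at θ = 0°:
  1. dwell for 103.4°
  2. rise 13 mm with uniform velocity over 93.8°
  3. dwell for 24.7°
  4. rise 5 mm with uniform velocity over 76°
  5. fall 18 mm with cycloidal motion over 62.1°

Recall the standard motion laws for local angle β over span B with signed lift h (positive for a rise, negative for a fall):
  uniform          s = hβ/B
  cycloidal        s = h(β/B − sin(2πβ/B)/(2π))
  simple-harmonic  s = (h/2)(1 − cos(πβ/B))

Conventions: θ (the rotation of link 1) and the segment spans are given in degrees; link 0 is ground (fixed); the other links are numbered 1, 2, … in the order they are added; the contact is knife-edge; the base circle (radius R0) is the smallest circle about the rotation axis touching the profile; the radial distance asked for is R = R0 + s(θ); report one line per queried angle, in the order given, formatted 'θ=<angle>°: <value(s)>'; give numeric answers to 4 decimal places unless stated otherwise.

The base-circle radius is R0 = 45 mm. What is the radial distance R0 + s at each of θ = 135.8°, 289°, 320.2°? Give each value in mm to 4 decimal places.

segment 1 (0° to 103.4°, dwell): s unchanged at 0.0000
θ = 135.8° falls in segment 2 (103.4° to 197.2°, uniform, h = 13): β = 135.8 − 103.4 = 32.4°, B = 93.8°; Δs = 13·32.4/93.8 = 4.4904; s = 0.0000 + 4.4904 = 4.4904
segment 2 (103.4° to 197.2°, uniform, h = 13) is passed completely: s = 0.0000 + (13) = 13.0000
segment 3 (197.2° to 221.9°, dwell): s unchanged at 13.0000
θ = 289° falls in segment 4 (221.9° to 297.9°, uniform, h = 5): β = 289 − 221.9 = 67.1°, B = 76°; Δs = 5·67.1/76 = 4.4145; s = 13.0000 + 4.4145 = 17.4145
segment 4 (221.9° to 297.9°, uniform, h = 5) is passed completely: s = 13.0000 + (5) = 18.0000
θ = 320.2° falls in segment 5 (297.9° to 360°, cycloidal, h = -18): β = 320.2 − 297.9 = 22.3°, B = 62.1°; Δs = -18·(0.3591 − sin(2π·0.3591)/(2π)) = -4.2461; s = 18.0000 − 4.2461 = 13.7539
θ=135.8°: R = R0 + s = 45 + 4.4904 = 49.4904
θ=289°: R = R0 + s = 45 + 17.4145 = 62.4145
θ=320.2°: R = R0 + s = 45 + 13.7539 = 58.7539

θ=135.8°: 49.4904
θ=289°: 62.4145
θ=320.2°: 58.7539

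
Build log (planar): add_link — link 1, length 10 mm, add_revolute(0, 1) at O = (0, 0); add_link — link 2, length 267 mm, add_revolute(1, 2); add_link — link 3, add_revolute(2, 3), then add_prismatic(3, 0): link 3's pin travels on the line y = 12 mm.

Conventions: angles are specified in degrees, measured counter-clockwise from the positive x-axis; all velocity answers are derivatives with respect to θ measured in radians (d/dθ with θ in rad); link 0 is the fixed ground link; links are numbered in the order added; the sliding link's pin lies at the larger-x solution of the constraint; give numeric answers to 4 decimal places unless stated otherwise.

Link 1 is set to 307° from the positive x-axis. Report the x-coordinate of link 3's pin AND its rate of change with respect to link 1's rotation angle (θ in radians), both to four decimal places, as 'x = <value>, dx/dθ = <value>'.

geometry: r = 10 mm, L = 267 mm, e = 12 mm
crank pin P = (r cos θ, r sin θ) = (6.018150, -7.986355)
h = r sin θ − e = -7.986355 − 12 = -19.986355
x = r cos θ + √(L² − h²) = 6.018150 + 266.250907 = 272.269057
dx/dθ = −r sin θ − h·r cos θ/√(L² − h²) (θ in radians; h = -19.986355) = 8.438113

x = 272.2691, dx/dθ = 8.4381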